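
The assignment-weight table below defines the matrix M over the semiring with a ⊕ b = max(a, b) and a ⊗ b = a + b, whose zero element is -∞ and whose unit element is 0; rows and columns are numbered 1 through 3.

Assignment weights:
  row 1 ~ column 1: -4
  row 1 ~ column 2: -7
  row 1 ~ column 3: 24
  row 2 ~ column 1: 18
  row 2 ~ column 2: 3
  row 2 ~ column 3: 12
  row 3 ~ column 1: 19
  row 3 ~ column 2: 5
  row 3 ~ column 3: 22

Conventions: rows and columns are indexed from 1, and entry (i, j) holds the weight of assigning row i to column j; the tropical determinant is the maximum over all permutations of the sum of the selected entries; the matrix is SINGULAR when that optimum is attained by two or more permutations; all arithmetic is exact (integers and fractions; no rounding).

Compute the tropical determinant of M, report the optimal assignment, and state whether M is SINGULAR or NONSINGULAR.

σ = (1, 2, 3): (-4) + 3 + 22 = 21
σ = (1, 3, 2): (-4) + 12 + 5 = 13
σ = (2, 1, 3): (-7) + 18 + 22 = 33
σ = (2, 3, 1): (-7) + 12 + 19 = 24
σ = (3, 1, 2): 24 + 18 + 5 = 47
σ = (3, 2, 1): 24 + 3 + 19 = 46
Optimal value attained by: σ = (3, 1, 2).
Answer: det⊕(M) = 47; verdict: NONSINGULAR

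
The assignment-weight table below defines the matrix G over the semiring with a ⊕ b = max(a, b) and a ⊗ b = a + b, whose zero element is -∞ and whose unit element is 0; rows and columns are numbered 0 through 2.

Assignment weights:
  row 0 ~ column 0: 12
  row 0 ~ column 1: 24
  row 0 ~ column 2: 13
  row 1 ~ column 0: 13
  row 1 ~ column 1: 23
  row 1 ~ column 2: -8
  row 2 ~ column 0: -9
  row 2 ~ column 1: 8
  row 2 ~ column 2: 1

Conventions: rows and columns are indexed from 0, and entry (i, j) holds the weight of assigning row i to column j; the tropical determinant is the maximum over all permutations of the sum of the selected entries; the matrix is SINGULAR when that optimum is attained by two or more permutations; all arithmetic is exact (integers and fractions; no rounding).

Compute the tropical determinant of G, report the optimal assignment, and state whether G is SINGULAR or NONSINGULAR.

σ = (0, 1, 2): 12 + 23 + 1 = 36
σ = (0, 2, 1): 12 + (-8) + 8 = 12
σ = (1, 0, 2): 24 + 13 + 1 = 38
σ = (1, 2, 0): 24 + (-8) + (-9) = 7
σ = (2, 0, 1): 13 + 13 + 8 = 34
σ = (2, 1, 0): 13 + 23 + (-9) = 27
Optimal value attained by: σ = (1, 0, 2).
Answer: det⊕(G) = 38; verdict: NONSINGULAR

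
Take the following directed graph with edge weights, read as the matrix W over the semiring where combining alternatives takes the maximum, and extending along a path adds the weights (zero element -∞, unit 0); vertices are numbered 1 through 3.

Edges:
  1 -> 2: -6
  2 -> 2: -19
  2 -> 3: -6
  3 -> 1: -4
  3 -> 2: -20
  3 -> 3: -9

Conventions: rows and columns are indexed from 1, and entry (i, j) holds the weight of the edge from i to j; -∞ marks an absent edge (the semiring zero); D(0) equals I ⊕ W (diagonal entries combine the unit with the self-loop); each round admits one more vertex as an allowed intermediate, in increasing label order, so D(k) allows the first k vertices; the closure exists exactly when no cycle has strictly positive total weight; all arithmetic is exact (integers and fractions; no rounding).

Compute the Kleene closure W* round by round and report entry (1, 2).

D(0):
  [0, -6, -∞]
  [-∞, 0, -6]
  [-4, -20, 0]
D(1):
  [0, -6, -∞]
  [-∞, 0, -6]
  [-4, -10, 0]
D(2):
  [0, -6, -12]
  [-∞, 0, -6]
  [-4, -10, 0]
D(3):
  [0, -6, -12]
  [-10, 0, -6]
  [-4, -10, 0]
Answer: W*[1][2] = -6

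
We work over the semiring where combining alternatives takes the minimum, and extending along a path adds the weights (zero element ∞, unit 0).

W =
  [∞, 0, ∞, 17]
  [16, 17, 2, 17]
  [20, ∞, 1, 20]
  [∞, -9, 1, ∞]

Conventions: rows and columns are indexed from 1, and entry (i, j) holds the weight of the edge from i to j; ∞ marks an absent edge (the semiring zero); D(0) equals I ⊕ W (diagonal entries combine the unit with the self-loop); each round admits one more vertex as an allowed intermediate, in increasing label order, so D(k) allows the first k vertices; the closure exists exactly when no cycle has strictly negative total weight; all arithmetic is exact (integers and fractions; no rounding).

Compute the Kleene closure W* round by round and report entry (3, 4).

D(0):
  [0, 0, ∞, 17]
  [16, 0, 2, 17]
  [20, ∞, 0, 20]
  [∞, -9, 1, 0]
D(1):
  [0, 0, ∞, 17]
  [16, 0, 2, 17]
  [20, 20, 0, 20]
  [∞, -9, 1, 0]
D(2):
  [0, 0, 2, 17]
  [16, 0, 2, 17]
  [20, 20, 0, 20]
  [7, -9, -7, 0]
D(3):
  [0, 0, 2, 17]
  [16, 0, 2, 17]
  [20, 20, 0, 20]
  [7, -9, -7, 0]
D(4):
  [0, 0, 2, 17]
  [16, 0, 2, 17]
  [20, 11, 0, 20]
  [7, -9, -7, 0]
Answer: W*[3][4] = 20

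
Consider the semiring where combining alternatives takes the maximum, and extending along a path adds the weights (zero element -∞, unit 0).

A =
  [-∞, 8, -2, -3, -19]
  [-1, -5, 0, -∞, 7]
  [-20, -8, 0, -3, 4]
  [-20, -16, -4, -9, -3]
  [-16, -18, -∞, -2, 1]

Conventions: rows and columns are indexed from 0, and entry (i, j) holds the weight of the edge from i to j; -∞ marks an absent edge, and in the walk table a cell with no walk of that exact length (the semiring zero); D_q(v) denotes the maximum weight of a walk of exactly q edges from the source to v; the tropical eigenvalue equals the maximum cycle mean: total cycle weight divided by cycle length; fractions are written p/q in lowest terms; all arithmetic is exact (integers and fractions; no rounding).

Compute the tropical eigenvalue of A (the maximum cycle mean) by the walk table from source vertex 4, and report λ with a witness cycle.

q=0: [-∞, -∞, -∞, -∞, 0]
q=1: [-16, -18, -∞, -2, 1]
q=2: [-15, -8, -6, -1, 2]
q=3: [-9, -7, -5, 0, 3]
q=4: [-8, -1, -4, 1, 4]
q=5: [-2, 0, -1, 2, 6]
Optimal cycle mean attained by: cycle 0->1->0, total 8 + (-1), length 2.
Answer: λ = 7/2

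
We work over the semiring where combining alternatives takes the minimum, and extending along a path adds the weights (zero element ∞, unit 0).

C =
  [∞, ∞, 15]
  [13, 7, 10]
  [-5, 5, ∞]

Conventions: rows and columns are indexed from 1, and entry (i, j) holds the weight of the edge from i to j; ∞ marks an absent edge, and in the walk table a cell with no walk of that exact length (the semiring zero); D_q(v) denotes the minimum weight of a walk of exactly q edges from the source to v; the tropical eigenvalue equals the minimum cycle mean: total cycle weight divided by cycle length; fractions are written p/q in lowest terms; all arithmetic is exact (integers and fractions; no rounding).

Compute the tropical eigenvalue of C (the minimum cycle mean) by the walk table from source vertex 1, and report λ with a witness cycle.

q=0: [0, ∞, ∞]
q=1: [∞, ∞, 15]
q=2: [10, 20, ∞]
q=3: [33, 27, 25]
Optimal cycle mean attained by: cycle 1->3->1, total 15 + (-5), length 2.
Answer: λ = 5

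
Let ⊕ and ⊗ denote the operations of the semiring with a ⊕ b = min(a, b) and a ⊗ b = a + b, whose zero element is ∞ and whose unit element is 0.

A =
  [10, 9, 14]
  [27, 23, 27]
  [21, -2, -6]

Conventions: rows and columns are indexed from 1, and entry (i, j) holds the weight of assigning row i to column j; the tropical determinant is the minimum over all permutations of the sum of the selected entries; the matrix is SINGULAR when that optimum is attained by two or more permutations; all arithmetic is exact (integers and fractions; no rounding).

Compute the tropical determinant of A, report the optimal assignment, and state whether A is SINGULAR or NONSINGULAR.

σ = (1, 2, 3): 10 + 23 + (-6) = 27
σ = (1, 3, 2): 10 + 27 + (-2) = 35
σ = (2, 1, 3): 9 + 27 + (-6) = 30
σ = (2, 3, 1): 9 + 27 + 21 = 57
σ = (3, 1, 2): 14 + 27 + (-2) = 39
σ = (3, 2, 1): 14 + 23 + 21 = 58
Optimal value attained by: σ = (1, 2, 3).
Answer: det⊕(A) = 27; verdict: NONSINGULAR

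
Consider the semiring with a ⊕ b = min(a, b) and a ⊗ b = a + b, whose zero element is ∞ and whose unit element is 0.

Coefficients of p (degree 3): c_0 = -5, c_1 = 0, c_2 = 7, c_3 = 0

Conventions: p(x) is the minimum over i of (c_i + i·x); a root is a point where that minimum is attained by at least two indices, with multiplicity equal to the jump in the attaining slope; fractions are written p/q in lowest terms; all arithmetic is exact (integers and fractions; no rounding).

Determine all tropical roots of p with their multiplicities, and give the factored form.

hull edge (i=0, c=-5) to (i=3, c=0): slope 5/3, span 3
Factored form: p(x) = 0 ⊗ (x ⊕ (-5/3)) ⊗ (x ⊕ (-5/3)) ⊗ (x ⊕ (-5/3))
Answer: roots = -5/3 (mult 3)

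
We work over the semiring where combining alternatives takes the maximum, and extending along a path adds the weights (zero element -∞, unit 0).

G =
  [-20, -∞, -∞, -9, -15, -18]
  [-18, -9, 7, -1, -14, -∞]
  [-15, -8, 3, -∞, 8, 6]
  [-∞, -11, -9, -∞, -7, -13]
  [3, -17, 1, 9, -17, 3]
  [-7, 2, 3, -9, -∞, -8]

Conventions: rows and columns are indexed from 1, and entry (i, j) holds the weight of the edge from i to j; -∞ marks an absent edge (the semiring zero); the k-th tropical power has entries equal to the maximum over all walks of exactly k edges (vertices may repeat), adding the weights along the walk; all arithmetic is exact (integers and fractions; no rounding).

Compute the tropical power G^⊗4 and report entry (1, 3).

G^⊗2:
  [-12, -16, -14, -6, -16, -12]
  [-8, -1, 10, -5, 15, 13]
  [11, 8, 9, 17, 11, 11]
  [-4, -11, -4, 2, -1, -3]
  [-4, 5, 6, -6, 9, 7]
  [-12, -5, 9, 1, 11, 9]
G^⊗3:
  [-13, -10, -9, -7, -6, -8]
  [18, 15, 16, 24, 18, 18]
  [14, 13, 15, 20, 17, 15]
  [2, -1, 0, 8, 4, 2]
  [12, 9, 12, 18, 14, 12]
  [14, 11, 12, 20, 17, 15]
G^⊗4:
  [-3, -6, -3, 3, -1, -3]
  [21, 20, 22, 27, 24, 22]
  [20, 17, 20, 26, 23, 21]
  [7, 4, 6, 13, 8, 7]
  [17, 14, 16, 23, 20, 18]
  [20, 17, 18, 26, 20, 20]
Key observation: the optimum is the walk 1->5->6->2->3, with weight (-15) + 3 + 2 + 7 = -3.
Optimal value attained by: walk 1->5->6->2->3.
Answer: (G^⊗4)[1][3] = -3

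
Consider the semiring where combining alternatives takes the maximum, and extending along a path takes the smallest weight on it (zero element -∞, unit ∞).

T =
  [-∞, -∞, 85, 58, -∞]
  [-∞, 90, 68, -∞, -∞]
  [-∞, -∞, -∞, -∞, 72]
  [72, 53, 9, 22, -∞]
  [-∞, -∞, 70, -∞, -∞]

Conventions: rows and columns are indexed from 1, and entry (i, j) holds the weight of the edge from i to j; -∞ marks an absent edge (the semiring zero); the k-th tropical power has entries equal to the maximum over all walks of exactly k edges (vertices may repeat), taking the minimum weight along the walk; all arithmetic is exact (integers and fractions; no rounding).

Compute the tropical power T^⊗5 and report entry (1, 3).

T^⊗2:
  [58, 53, 9, 22, 72]
  [-∞, 90, 68, -∞, 68]
  [-∞, -∞, 70, -∞, -∞]
  [22, 53, 72, 58, 9]
  [-∞, -∞, -∞, -∞, 70]
T^⊗3:
  [22, 53, 70, 58, 9]
  [-∞, 90, 68, -∞, 68]
  [-∞, -∞, -∞, -∞, 70]
  [58, 53, 53, 22, 72]
  [-∞, -∞, 70, -∞, -∞]
T^⊗4:
  [58, 53, 53, 22, 70]
  [-∞, 90, 68, -∞, 68]
  [-∞, -∞, 70, -∞, -∞]
  [22, 53, 70, 58, 53]
  [-∞, -∞, -∞, -∞, 70]
T^⊗5:
  [22, 53, 70, 58, 53]
  [-∞, 90, 68, -∞, 68]
  [-∞, -∞, -∞, -∞, 70]
  [58, 53, 53, 22, 70]
  [-∞, -∞, 70, -∞, -∞]
Key observation: the optimum is the walk 1->3->5->3->5->3, with weight 85 min 72 min 70 min 72 min 70 = 70.
Optimal value attained by: walk 1->3->5->3->5->3.
Answer: (T^⊗5)[1][3] = 70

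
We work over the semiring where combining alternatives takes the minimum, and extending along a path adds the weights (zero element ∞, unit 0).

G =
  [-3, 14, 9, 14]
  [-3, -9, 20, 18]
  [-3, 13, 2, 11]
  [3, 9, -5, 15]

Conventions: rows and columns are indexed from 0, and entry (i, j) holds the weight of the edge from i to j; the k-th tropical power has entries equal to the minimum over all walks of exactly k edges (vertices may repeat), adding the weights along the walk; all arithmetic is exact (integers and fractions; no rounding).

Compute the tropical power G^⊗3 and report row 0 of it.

G^⊗2:
  [-6, 5, 6, 11]
  [-12, -18, 6, 9]
  [-6, 4, 4, 11]
  [-8, 0, -3, 6]
G^⊗3:
  [-9, -4, 3, 8]
  [-21, -27, -3, 0]
  [-9, -5, 3, 8]
  [-11, -9, -1, 6]
Answer: row 0 of G^⊗3 = [-9, -4, 3, 8]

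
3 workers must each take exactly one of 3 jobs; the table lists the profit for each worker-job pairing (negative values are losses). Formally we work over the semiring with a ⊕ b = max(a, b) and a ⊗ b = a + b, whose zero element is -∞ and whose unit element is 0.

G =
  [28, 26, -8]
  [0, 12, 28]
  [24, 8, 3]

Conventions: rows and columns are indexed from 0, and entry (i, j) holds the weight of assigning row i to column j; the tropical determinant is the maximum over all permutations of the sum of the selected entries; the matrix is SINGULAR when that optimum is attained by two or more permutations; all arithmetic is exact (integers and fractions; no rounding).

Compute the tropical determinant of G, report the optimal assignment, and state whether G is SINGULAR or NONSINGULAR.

σ = (0, 1, 2): 28 + 12 + 3 = 43
σ = (0, 2, 1): 28 + 28 + 8 = 64
σ = (1, 0, 2): 26 + 0 + 3 = 29
σ = (1, 2, 0): 26 + 28 + 24 = 78
σ = (2, 0, 1): (-8) + 0 + 8 = 0
σ = (2, 1, 0): (-8) + 12 + 24 = 28
Optimal value attained by: σ = (1, 2, 0).
Answer: det⊕(G) = 78; verdict: NONSINGULAR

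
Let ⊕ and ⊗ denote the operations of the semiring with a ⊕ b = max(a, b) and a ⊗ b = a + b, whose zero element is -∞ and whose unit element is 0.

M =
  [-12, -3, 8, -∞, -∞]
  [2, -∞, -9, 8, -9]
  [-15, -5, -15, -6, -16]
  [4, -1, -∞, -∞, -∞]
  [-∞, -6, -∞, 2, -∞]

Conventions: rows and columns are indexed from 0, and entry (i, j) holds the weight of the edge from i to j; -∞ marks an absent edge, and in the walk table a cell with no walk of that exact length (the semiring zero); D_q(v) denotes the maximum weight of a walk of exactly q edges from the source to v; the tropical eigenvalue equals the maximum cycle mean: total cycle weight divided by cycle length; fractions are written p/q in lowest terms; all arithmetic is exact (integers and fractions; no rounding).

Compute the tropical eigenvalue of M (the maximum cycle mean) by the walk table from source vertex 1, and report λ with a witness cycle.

q=0: [-∞, 0, -∞, -∞, -∞]
q=1: [2, -∞, -9, 8, -9]
q=2: [12, 7, 10, -7, -25]
q=3: [9, 9, 20, 15, -2]
q=4: [19, 15, 17, 17, 4]
q=5: [21, 16, 27, 23, 6]
Optimal cycle mean attained by: cycle 0->2->1->3->0, total 8 + (-5) + 8 + 4, length 4.
Answer: λ = 15/4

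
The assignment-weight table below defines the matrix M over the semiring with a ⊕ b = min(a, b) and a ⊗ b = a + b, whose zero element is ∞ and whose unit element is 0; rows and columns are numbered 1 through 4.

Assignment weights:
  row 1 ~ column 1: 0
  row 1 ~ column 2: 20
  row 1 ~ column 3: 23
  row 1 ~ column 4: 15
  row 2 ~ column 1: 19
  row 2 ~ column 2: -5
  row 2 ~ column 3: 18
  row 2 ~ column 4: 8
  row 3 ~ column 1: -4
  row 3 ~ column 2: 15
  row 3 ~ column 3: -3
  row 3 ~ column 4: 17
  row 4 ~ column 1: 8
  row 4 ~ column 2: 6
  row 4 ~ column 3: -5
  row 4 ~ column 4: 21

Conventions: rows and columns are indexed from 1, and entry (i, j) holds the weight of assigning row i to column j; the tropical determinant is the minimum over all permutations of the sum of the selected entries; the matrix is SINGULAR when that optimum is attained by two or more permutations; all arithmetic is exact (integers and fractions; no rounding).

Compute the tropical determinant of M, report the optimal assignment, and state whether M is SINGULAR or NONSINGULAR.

σ = (1, 2, 3, 4): 0 + (-5) + (-3) + 21 = 13
σ = (1, 2, 4, 3): 0 + (-5) + 17 + (-5) = 7
σ = (1, 3, 2, 4): 0 + 18 + 15 + 21 = 54
σ = (1, 3, 4, 2): 0 + 18 + 17 + 6 = 41
σ = (1, 4, 2, 3): 0 + 8 + 15 + (-5) = 18
σ = (1, 4, 3, 2): 0 + 8 + (-3) + 6 = 11
σ = (2, 1, 3, 4): 20 + 19 + (-3) + 21 = 57
σ = (2, 1, 4, 3): 20 + 19 + 17 + (-5) = 51
σ = (2, 3, 1, 4): 20 + 18 + (-4) + 21 = 55
σ = (2, 3, 4, 1): 20 + 18 + 17 + 8 = 63
σ = (2, 4, 1, 3): 20 + 8 + (-4) + (-5) = 19
σ = (2, 4, 3, 1): 20 + 8 + (-3) + 8 = 33
σ = (3, 1, 2, 4): 23 + 19 + 15 + 21 = 78
σ = (3, 1, 4, 2): 23 + 19 + 17 + 6 = 65
σ = (3, 2, 1, 4): 23 + (-5) + (-4) + 21 = 35
σ = (3, 2, 4, 1): 23 + (-5) + 17 + 8 = 43
σ = (3, 4, 1, 2): 23 + 8 + (-4) + 6 = 33
σ = (3, 4, 2, 1): 23 + 8 + 15 + 8 = 54
σ = (4, 1, 2, 3): 15 + 19 + 15 + (-5) = 44
σ = (4, 1, 3, 2): 15 + 19 + (-3) + 6 = 37
σ = (4, 2, 1, 3): 15 + (-5) + (-4) + (-5) = 1
σ = (4, 2, 3, 1): 15 + (-5) + (-3) + 8 = 15
σ = (4, 3, 1, 2): 15 + 18 + (-4) + 6 = 35
σ = (4, 3, 2, 1): 15 + 18 + 15 + 8 = 56
Optimal value attained by: σ = (4, 2, 1, 3).
Answer: det⊕(M) = 1; verdict: NONSINGULAR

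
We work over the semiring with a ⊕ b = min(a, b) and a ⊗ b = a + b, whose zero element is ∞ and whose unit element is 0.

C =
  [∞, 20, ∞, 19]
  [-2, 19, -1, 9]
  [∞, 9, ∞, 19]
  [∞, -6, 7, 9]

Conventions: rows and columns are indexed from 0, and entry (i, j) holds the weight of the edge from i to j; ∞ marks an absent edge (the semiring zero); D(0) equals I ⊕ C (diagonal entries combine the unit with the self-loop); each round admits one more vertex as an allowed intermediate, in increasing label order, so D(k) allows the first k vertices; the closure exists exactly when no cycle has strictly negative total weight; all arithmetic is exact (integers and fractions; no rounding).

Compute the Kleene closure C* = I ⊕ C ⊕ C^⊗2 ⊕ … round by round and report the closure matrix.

D(0):
  [0, 20, ∞, 19]
  [-2, 0, -1, 9]
  [∞, 9, 0, 19]
  [∞, -6, 7, 0]
D(1):
  [0, 20, ∞, 19]
  [-2, 0, -1, 9]
  [∞, 9, 0, 19]
  [∞, -6, 7, 0]
D(2):
  [0, 20, 19, 19]
  [-2, 0, -1, 9]
  [7, 9, 0, 18]
  [-8, -6, -7, 0]
D(3):
  [0, 20, 19, 19]
  [-2, 0, -1, 9]
  [7, 9, 0, 18]
  [-8, -6, -7, 0]
D(4):
  [0, 13, 12, 19]
  [-2, 0, -1, 9]
  [7, 9, 0, 18]
  [-8, -6, -7, 0]
Answer: C* = [[0, 13, 12, 19], [-2, 0, -1, 9], [7, 9, 0, 18], [-8, -6, -7, 0]]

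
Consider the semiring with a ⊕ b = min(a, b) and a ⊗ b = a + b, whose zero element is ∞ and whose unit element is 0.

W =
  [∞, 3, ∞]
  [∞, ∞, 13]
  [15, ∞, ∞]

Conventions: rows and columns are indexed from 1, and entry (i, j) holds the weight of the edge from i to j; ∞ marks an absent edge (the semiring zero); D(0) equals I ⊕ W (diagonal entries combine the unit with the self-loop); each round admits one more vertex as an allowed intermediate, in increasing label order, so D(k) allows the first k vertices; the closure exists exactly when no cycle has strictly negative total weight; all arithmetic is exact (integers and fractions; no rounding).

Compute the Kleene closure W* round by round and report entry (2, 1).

D(0):
  [0, 3, ∞]
  [∞, 0, 13]
  [15, ∞, 0]
D(1):
  [0, 3, ∞]
  [∞, 0, 13]
  [15, 18, 0]
D(2):
  [0, 3, 16]
  [∞, 0, 13]
  [15, 18, 0]
D(3):
  [0, 3, 16]
  [28, 0, 13]
  [15, 18, 0]
Answer: W*[2][1] = 28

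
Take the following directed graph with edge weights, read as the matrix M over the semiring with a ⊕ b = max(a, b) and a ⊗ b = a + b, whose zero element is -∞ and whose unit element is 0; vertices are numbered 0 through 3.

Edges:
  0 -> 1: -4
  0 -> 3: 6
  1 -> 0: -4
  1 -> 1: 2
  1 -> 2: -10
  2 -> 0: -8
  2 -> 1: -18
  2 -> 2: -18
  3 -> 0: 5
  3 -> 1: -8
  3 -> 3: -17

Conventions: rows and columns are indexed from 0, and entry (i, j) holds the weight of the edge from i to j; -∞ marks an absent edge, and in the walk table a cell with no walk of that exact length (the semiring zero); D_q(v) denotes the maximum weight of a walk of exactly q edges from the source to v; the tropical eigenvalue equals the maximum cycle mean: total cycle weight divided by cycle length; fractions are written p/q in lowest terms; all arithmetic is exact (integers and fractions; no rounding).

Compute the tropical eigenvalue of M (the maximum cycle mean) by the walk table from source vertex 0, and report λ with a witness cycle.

q=0: [0, -∞, -∞, -∞]
q=1: [-∞, -4, -∞, 6]
q=2: [11, -2, -14, -11]
q=3: [-6, 7, -12, 17]
q=4: [22, 9, -3, 0]
Optimal cycle mean attained by: cycle 0->3->0, total 6 + 5, length 2.
Answer: λ = 11/2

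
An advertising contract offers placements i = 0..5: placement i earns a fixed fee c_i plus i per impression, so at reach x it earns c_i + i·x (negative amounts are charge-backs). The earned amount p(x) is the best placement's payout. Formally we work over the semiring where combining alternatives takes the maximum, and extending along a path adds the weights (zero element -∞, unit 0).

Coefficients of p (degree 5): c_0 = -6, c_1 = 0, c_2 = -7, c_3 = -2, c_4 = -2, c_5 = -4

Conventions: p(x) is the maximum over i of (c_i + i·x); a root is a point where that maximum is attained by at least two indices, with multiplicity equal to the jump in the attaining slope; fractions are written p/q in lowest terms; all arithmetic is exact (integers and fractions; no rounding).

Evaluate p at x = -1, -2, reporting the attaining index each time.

p(-1) = max(-6+0·(-1)=-6, 0+1·(-1)=-1, -7+2·(-1)=-9, -2+3·(-1)=-5, -2+4·(-1)=-6, -4+5·(-1)=-9) = -1 (attained by i=1)
p(-2) = max(-6+0·(-2)=-6, 0+1·(-2)=-2, -7+2·(-2)=-11, -2+3·(-2)=-8, -2+4·(-2)=-10, -4+5·(-2)=-14) = -2 (attained by i=1)
Answer: p(-1) = -1; p(-2) = -2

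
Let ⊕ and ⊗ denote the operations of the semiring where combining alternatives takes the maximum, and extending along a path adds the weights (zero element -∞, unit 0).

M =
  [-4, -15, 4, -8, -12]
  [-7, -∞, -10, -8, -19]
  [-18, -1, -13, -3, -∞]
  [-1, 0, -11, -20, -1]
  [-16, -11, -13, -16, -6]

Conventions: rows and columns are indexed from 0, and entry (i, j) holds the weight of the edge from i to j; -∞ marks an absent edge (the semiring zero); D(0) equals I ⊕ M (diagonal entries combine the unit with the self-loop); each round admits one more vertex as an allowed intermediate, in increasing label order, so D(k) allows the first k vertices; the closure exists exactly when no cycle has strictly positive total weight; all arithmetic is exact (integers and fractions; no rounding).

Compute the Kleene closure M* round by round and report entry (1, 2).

D(0):
  [0, -15, 4, -8, -12]
  [-7, 0, -10, -8, -19]
  [-18, -1, 0, -3, -∞]
  [-1, 0, -11, 0, -1]
  [-16, -11, -13, -16, 0]
D(1):
  [0, -15, 4, -8, -12]
  [-7, 0, -3, -8, -19]
  [-18, -1, 0, -3, -30]
  [-1, 0, 3, 0, -1]
  [-16, -11, -12, -16, 0]
D(2):
  [0, -15, 4, -8, -12]
  [-7, 0, -3, -8, -19]
  [-8, -1, 0, -3, -20]
  [-1, 0, 3, 0, -1]
  [-16, -11, -12, -16, 0]
D(3):
  [0, 3, 4, 1, -12]
  [-7, 0, -3, -6, -19]
  [-8, -1, 0, -3, -20]
  [-1, 2, 3, 0, -1]
  [-16, -11, -12, -15, 0]
D(4):
  [0, 3, 4, 1, 0]
  [-7, 0, -3, -6, -7]
  [-4, -1, 0, -3, -4]
  [-1, 2, 3, 0, -1]
  [-16, -11, -12, -15, 0]
D(5):
  [0, 3, 4, 1, 0]
  [-7, 0, -3, -6, -7]
  [-4, -1, 0, -3, -4]
  [-1, 2, 3, 0, -1]
  [-16, -11, -12, -15, 0]
Answer: M*[1][2] = -3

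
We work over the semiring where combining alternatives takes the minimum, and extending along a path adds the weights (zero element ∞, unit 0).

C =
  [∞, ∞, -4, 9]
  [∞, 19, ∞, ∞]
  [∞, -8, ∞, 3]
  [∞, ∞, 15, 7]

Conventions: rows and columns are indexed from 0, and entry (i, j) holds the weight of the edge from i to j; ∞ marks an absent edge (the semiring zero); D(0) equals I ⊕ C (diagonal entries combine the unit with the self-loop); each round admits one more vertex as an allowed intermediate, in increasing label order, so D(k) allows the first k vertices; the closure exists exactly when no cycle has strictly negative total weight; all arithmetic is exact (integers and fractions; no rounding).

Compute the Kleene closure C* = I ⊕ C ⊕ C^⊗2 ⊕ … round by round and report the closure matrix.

D(0):
  [0, ∞, -4, 9]
  [∞, 0, ∞, ∞]
  [∞, -8, 0, 3]
  [∞, ∞, 15, 0]
D(1):
  [0, ∞, -4, 9]
  [∞, 0, ∞, ∞]
  [∞, -8, 0, 3]
  [∞, ∞, 15, 0]
D(2):
  [0, ∞, -4, 9]
  [∞, 0, ∞, ∞]
  [∞, -8, 0, 3]
  [∞, ∞, 15, 0]
D(3):
  [0, -12, -4, -1]
  [∞, 0, ∞, ∞]
  [∞, -8, 0, 3]
  [∞, 7, 15, 0]
D(4):
  [0, -12, -4, -1]
  [∞, 0, ∞, ∞]
  [∞, -8, 0, 3]
  [∞, 7, 15, 0]
Answer: C* = [[0, -12, -4, -1], [∞, 0, ∞, ∞], [∞, -8, 0, 3], [∞, 7, 15, 0]]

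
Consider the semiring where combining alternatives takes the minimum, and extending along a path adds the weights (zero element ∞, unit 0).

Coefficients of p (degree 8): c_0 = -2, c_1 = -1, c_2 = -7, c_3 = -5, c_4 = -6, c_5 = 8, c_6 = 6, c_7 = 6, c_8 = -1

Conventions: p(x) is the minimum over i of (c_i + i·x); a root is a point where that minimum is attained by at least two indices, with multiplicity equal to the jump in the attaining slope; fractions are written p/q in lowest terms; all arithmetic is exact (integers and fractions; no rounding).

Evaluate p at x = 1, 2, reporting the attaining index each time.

p(1) = min(-2+0·1=-2, -1+1·1=0, -7+2·1=-5, -5+3·1=-2, -6+4·1=-2, 8+5·1=13, 6+6·1=12, 6+7·1=13, -1+8·1=7) = -5 (attained by i=2)
p(2) = min(-2+0·2=-2, -1+1·2=1, -7+2·2=-3, -5+3·2=1, -6+4·2=2, 8+5·2=18, 6+6·2=18, 6+7·2=20, -1+8·2=15) = -3 (attained by i=2)
Answer: p(1) = -5; p(2) = -3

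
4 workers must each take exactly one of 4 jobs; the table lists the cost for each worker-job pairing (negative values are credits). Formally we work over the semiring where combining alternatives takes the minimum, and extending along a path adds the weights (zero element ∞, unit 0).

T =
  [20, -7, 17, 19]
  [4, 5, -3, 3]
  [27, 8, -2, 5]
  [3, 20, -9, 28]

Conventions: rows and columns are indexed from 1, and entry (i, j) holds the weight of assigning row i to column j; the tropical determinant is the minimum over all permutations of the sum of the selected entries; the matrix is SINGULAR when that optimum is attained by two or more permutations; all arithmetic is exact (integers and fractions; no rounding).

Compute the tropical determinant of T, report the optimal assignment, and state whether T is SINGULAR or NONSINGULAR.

σ = (1, 2, 3, 4): 20 + 5 + (-2) + 28 = 51
σ = (1, 2, 4, 3): 20 + 5 + 5 + (-9) = 21
σ = (1, 3, 2, 4): 20 + (-3) + 8 + 28 = 53
σ = (1, 3, 4, 2): 20 + (-3) + 5 + 20 = 42
σ = (1, 4, 2, 3): 20 + 3 + 8 + (-9) = 22
σ = (1, 4, 3, 2): 20 + 3 + (-2) + 20 = 41
σ = (2, 1, 3, 4): (-7) + 4 + (-2) + 28 = 23
σ = (2, 1, 4, 3): (-7) + 4 + 5 + (-9) = -7
σ = (2, 3, 1, 4): (-7) + (-3) + 27 + 28 = 45
σ = (2, 3, 4, 1): (-7) + (-3) + 5 + 3 = -2
σ = (2, 4, 1, 3): (-7) + 3 + 27 + (-9) = 14
σ = (2, 4, 3, 1): (-7) + 3 + (-2) + 3 = -3
σ = (3, 1, 2, 4): 17 + 4 + 8 + 28 = 57
σ = (3, 1, 4, 2): 17 + 4 + 5 + 20 = 46
σ = (3, 2, 1, 4): 17 + 5 + 27 + 28 = 77
σ = (3, 2, 4, 1): 17 + 5 + 5 + 3 = 30
σ = (3, 4, 1, 2): 17 + 3 + 27 + 20 = 67
σ = (3, 4, 2, 1): 17 + 3 + 8 + 3 = 31
σ = (4, 1, 2, 3): 19 + 4 + 8 + (-9) = 22
σ = (4, 1, 3, 2): 19 + 4 + (-2) + 20 = 41
σ = (4, 2, 1, 3): 19 + 5 + 27 + (-9) = 42
σ = (4, 2, 3, 1): 19 + 5 + (-2) + 3 = 25
σ = (4, 3, 1, 2): 19 + (-3) + 27 + 20 = 63
σ = (4, 3, 2, 1): 19 + (-3) + 8 + 3 = 27
Optimal value attained by: σ = (2, 1, 4, 3).
Answer: det⊕(T) = -7; verdict: NONSINGULAR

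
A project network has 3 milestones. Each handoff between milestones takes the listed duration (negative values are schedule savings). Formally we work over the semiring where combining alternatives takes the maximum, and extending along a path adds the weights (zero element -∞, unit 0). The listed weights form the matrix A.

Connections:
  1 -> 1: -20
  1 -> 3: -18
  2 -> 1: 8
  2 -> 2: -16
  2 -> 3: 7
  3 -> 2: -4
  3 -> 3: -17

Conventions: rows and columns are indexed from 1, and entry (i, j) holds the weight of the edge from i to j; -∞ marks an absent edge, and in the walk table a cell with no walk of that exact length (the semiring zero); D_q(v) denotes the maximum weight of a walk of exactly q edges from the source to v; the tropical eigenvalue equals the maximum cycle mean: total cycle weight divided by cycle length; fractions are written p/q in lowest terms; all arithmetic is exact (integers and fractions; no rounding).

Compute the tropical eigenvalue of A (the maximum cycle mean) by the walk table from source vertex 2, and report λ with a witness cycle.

q=0: [-∞, 0, -∞]
q=1: [8, -16, 7]
q=2: [-8, 3, -9]
q=3: [11, -13, 10]
Optimal cycle mean attained by: cycle 2->3->2, total 7 + (-4), length 2.
Answer: λ = 3/2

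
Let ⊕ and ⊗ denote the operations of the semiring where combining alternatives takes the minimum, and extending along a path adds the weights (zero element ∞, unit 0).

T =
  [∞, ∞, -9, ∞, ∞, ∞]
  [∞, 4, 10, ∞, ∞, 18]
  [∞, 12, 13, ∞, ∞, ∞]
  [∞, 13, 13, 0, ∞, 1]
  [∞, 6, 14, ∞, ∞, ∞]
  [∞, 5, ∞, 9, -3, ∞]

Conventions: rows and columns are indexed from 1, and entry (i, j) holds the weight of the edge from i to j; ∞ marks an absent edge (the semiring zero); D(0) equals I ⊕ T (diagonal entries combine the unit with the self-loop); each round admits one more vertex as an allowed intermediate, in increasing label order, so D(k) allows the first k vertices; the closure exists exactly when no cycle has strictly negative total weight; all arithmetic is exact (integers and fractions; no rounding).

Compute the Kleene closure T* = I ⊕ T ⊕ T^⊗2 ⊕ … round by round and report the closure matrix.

D(0):
  [0, ∞, -9, ∞, ∞, ∞]
  [∞, 0, 10, ∞, ∞, 18]
  [∞, 12, 0, ∞, ∞, ∞]
  [∞, 13, 13, 0, ∞, 1]
  [∞, 6, 14, ∞, 0, ∞]
  [∞, 5, ∞, 9, -3, 0]
D(1):
  [0, ∞, -9, ∞, ∞, ∞]
  [∞, 0, 10, ∞, ∞, 18]
  [∞, 12, 0, ∞, ∞, ∞]
  [∞, 13, 13, 0, ∞, 1]
  [∞, 6, 14, ∞, 0, ∞]
  [∞, 5, ∞, 9, -3, 0]
D(2):
  [0, ∞, -9, ∞, ∞, ∞]
  [∞, 0, 10, ∞, ∞, 18]
  [∞, 12, 0, ∞, ∞, 30]
  [∞, 13, 13, 0, ∞, 1]
  [∞, 6, 14, ∞, 0, 24]
  [∞, 5, 15, 9, -3, 0]
D(3):
  [0, 3, -9, ∞, ∞, 21]
  [∞, 0, 10, ∞, ∞, 18]
  [∞, 12, 0, ∞, ∞, 30]
  [∞, 13, 13, 0, ∞, 1]
  [∞, 6, 14, ∞, 0, 24]
  [∞, 5, 15, 9, -3, 0]
D(4):
  [0, 3, -9, ∞, ∞, 21]
  [∞, 0, 10, ∞, ∞, 18]
  [∞, 12, 0, ∞, ∞, 30]
  [∞, 13, 13, 0, ∞, 1]
  [∞, 6, 14, ∞, 0, 24]
  [∞, 5, 15, 9, -3, 0]
D(5):
  [0, 3, -9, ∞, ∞, 21]
  [∞, 0, 10, ∞, ∞, 18]
  [∞, 12, 0, ∞, ∞, 30]
  [∞, 13, 13, 0, ∞, 1]
  [∞, 6, 14, ∞, 0, 24]
  [∞, 3, 11, 9, -3, 0]
D(6):
  [0, 3, -9, 30, 18, 21]
  [∞, 0, 10, 27, 15, 18]
  [∞, 12, 0, 39, 27, 30]
  [∞, 4, 12, 0, -2, 1]
  [∞, 6, 14, 33, 0, 24]
  [∞, 3, 11, 9, -3, 0]
Answer: T* = [[0, 3, -9, 30, 18, 21], [∞, 0, 10, 27, 15, 18], [∞, 12, 0, 39, 27, 30], [∞, 4, 12, 0, -2, 1], [∞, 6, 14, 33, 0, 24], [∞, 3, 11, 9, -3, 0]]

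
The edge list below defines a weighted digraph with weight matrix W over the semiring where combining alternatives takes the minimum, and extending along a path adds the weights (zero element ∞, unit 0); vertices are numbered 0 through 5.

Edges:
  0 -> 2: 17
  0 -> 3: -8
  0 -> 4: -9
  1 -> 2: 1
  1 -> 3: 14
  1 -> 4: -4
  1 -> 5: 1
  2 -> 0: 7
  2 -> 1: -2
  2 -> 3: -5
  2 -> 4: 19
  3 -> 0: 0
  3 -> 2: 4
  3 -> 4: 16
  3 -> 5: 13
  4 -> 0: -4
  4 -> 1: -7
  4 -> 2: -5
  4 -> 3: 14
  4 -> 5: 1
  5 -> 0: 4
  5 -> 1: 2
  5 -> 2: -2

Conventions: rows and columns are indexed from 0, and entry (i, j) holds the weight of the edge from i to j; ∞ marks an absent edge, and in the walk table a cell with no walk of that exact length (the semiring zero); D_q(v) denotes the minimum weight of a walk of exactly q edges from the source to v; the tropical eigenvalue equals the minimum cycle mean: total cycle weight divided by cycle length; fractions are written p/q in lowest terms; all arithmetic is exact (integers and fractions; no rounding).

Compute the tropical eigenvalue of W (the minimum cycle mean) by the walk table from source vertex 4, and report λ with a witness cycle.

q=0: [∞, ∞, ∞, ∞, 0, ∞]
q=1: [-4, -7, -5, 14, ∞, 1]
q=2: [2, -7, -6, -12, -13, -6]
q=3: [-17, -20, -18, -11, -11, -12]
q=4: [-15, -20, -19, -25, -26, -19]
q=5: [-30, -33, -31, -24, -24, -25]
q=6: [-28, -33, -32, -38, -39, -32]
Optimal cycle mean attained by: cycle 0->4->0, total (-9) + (-4), length 2.
Answer: λ = -13/2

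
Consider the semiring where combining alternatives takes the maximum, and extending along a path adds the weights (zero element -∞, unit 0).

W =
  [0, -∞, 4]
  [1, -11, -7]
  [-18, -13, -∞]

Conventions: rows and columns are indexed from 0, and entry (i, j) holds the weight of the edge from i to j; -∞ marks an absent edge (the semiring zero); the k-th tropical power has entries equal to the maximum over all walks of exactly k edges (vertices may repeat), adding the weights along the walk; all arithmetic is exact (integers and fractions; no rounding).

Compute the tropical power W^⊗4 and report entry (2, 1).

W^⊗2:
  [0, -9, 4]
  [1, -20, 5]
  [-12, -24, -14]
W^⊗3:
  [0, -9, 4]
  [1, -8, 5]
  [-12, -27, -8]
W^⊗4:
  [0, -9, 4]
  [1, -8, 5]
  [-12, -21, -8]
Key observation: the optimum is the walk 2->1->0->2->1, with weight (-13) + 1 + 4 + (-13) = -21.
Optimal value attained by: walk 2->1->0->2->1.
Answer: (W^⊗4)[2][1] = -21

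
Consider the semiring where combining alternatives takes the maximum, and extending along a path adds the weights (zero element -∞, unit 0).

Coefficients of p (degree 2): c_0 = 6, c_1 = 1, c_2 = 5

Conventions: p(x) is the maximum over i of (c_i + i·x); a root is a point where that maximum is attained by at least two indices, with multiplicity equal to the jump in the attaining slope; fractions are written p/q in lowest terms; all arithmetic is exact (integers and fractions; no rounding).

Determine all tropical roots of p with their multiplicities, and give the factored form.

hull edge (i=0, c=6) to (i=2, c=5): slope -1/2, span 2
Factored form: p(x) = 5 ⊗ (x ⊕ 1/2) ⊗ (x ⊕ 1/2)
Answer: roots = 1/2 (mult 2)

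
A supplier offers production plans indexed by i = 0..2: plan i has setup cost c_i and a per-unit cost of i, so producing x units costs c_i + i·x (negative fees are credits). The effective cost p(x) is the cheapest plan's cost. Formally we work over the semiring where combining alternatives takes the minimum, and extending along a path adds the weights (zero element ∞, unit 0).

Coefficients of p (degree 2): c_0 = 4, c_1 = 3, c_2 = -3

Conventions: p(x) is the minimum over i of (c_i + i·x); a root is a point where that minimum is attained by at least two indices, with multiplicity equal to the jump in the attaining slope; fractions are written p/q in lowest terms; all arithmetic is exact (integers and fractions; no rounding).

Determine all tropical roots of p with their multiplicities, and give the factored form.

hull edge (i=0, c=4) to (i=2, c=-3): slope -7/2, span 2
Factored form: p(x) = -3 ⊗ (x ⊕ 7/2) ⊗ (x ⊕ 7/2)
Answer: roots = 7/2 (mult 2)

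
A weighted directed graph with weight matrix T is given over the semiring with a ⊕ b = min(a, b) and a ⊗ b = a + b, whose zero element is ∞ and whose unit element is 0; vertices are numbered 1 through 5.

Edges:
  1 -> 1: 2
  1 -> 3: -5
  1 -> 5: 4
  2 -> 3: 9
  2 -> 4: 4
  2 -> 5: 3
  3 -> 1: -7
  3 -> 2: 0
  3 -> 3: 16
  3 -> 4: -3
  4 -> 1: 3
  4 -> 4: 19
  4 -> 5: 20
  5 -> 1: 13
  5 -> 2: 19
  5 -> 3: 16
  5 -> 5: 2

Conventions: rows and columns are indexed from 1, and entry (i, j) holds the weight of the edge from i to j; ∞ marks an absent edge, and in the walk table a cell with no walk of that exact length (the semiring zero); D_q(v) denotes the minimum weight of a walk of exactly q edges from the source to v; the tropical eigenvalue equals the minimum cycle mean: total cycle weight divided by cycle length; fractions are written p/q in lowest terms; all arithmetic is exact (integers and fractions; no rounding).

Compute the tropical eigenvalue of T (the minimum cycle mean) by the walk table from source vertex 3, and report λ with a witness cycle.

q=0: [∞, ∞, 0, ∞, ∞]
q=1: [-7, 0, 16, -3, ∞]
q=2: [-5, 16, -12, 4, -3]
q=3: [-19, -12, -10, -15, -1]
q=4: [-17, -10, -24, -13, -15]
q=5: [-31, -24, -22, -27, -13]
Optimal cycle mean attained by: cycle 1->3->1, total (-5) + (-7), length 2.
Answer: λ = -6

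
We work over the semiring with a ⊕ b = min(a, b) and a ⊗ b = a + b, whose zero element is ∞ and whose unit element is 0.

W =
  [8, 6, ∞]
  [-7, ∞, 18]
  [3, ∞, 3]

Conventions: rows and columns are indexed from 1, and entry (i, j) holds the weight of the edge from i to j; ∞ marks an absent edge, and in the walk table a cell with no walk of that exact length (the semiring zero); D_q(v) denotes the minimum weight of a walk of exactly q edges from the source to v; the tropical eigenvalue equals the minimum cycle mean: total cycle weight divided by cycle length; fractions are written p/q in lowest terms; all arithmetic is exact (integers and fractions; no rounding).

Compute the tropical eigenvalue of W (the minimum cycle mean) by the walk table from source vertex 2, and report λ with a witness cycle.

q=0: [∞, 0, ∞]
q=1: [-7, ∞, 18]
q=2: [1, -1, 21]
q=3: [-8, 7, 17]
Optimal cycle mean attained by: cycle 1->2->1, total 6 + (-7), length 2.
Answer: λ = -1/2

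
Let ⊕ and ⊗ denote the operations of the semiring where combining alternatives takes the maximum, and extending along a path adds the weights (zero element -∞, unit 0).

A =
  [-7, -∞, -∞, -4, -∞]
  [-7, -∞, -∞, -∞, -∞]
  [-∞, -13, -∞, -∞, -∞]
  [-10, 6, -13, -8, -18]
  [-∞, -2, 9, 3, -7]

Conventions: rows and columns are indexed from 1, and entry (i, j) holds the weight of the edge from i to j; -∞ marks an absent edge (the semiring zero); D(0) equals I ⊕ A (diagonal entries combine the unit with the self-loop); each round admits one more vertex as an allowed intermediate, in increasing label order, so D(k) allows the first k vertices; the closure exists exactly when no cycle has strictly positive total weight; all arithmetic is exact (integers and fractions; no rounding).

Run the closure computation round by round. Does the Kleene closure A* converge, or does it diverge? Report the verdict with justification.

D(0):
  [0, -∞, -∞, -4, -∞]
  [-7, 0, -∞, -∞, -∞]
  [-∞, -13, 0, -∞, -∞]
  [-10, 6, -13, 0, -18]
  [-∞, -2, 9, 3, 0]
D(1):
  [0, -∞, -∞, -4, -∞]
  [-7, 0, -∞, -11, -∞]
  [-∞, -13, 0, -∞, -∞]
  [-10, 6, -13, 0, -18]
  [-∞, -2, 9, 3, 0]
D(2):
  [0, -∞, -∞, -4, -∞]
  [-7, 0, -∞, -11, -∞]
  [-20, -13, 0, -24, -∞]
  [-1, 6, -13, 0, -18]
  [-9, -2, 9, 3, 0]
D(3):
  [0, -∞, -∞, -4, -∞]
  [-7, 0, -∞, -11, -∞]
  [-20, -13, 0, -24, -∞]
  [-1, 6, -13, 0, -18]
  [-9, -2, 9, 3, 0]
D(4):
  [0, 2, -17, -4, -22]
  [-7, 0, -24, -11, -29]
  [-20, -13, 0, -24, -42]
  [-1, 6, -13, 0, -18]
  [2, 9, 9, 3, 0]
D(5):
  [0, 2, -13, -4, -22]
  [-7, 0, -20, -11, -29]
  [-20, -13, 0, -24, -42]
  [-1, 6, -9, 0, -18]
  [2, 9, 9, 3, 0]
Key observation: every diagonal entry stays at the unit through all rounds, so no improving cycle exists.
Answer: CONVERGES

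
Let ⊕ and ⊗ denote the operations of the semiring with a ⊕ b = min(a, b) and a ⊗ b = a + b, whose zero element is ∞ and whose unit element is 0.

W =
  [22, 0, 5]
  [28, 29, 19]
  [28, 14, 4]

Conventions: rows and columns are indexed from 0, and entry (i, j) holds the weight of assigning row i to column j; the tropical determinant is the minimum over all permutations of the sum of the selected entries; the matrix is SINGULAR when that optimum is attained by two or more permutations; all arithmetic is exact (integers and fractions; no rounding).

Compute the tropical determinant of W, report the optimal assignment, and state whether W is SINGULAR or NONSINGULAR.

σ = (0, 1, 2): 22 + 29 + 4 = 55
σ = (0, 2, 1): 22 + 19 + 14 = 55
σ = (1, 0, 2): 0 + 28 + 4 = 32
σ = (1, 2, 0): 0 + 19 + 28 = 47
σ = (2, 0, 1): 5 + 28 + 14 = 47
σ = (2, 1, 0): 5 + 29 + 28 = 62
Optimal value attained by: σ = (1, 0, 2).
Answer: det⊕(W) = 32; verdict: NONSINGULAR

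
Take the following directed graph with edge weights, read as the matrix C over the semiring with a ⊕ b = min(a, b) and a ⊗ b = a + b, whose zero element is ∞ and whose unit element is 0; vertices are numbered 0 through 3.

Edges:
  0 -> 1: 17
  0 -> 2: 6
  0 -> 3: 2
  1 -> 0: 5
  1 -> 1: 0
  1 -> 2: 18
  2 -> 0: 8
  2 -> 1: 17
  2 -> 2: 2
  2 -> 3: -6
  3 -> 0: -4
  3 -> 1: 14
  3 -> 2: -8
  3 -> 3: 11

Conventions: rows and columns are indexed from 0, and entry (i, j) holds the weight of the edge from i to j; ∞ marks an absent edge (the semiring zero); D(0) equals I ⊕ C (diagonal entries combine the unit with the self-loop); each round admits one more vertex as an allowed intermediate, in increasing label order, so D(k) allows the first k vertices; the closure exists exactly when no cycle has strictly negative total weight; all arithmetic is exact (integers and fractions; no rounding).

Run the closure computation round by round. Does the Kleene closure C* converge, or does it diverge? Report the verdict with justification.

D(0):
  [0, 17, 6, 2]
  [5, 0, 18, ∞]
  [8, 17, 0, -6]
  [-4, 14, -8, 0]
Detection: at round 1, diagonal entry (3, 3) turns strictly negative.
Key observation: the cycle 3->0->3 has total weight (-4) + 2, which is strictly negative.
Answer: DIVERGES — negative cycle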